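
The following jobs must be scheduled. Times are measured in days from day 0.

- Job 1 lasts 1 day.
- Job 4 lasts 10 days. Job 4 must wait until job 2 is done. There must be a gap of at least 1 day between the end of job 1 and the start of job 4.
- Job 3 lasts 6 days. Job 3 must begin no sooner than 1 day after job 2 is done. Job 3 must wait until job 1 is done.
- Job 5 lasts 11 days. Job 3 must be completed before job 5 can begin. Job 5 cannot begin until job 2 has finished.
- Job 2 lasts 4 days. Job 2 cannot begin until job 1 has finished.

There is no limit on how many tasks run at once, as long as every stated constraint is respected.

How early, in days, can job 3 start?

6

Job 1 can start immediately at day 0; it finishes at day 1.
Job 2 cannot begin until job 1 (finishes day 1). It runs from day 1 to 1 + 4 = day 5.
Job 3 waits on job 2 (finishes day 5, plus 1-day gap → day 6); job 1 (finishes day 1). The latest of these is day 6, which is the earliest job 3 can start.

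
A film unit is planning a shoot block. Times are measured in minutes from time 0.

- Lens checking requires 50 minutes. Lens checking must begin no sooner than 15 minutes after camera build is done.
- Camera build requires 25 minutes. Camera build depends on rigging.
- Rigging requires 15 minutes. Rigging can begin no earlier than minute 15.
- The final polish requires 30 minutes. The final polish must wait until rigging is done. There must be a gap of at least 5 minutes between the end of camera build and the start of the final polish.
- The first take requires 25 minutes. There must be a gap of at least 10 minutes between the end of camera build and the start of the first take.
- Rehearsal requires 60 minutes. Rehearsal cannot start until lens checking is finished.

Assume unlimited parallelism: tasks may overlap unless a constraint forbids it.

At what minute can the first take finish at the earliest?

90

After its own release at minute 15, rigging can start at minute 15 and finishes at minute 30.
Camera build waits on rigging (finishes minute 30), so it starts at minute 30 and finishes at 30 + 25 = minute 55.
The first take waits on camera build (finishes minute 55, plus 10-minute gap → minute 65), so it starts at minute 65 and finishes at 65 + 25 = minute 90.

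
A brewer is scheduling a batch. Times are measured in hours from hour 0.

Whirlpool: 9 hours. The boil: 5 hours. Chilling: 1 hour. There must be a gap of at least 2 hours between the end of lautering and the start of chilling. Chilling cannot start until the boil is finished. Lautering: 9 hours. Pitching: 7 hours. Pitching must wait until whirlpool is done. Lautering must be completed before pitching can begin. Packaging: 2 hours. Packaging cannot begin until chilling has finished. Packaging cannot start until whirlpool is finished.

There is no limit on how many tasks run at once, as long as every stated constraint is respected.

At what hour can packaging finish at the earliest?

14

Whirlpool can start immediately at hour 0; it finishes at hour 9.
Nothing blocks the boil, so it runs from hour 0 to hour 5.
Nothing blocks lautering, so it runs from hour 0 to hour 9.
Chilling has to wait for lautering (finishes hour 9, plus 2-hour gap → hour 11); the boil (finishes hour 5). The latest of these is hour 11, so chilling runs hour 11 to 11 + 1 = hour 12.
Packaging has to wait for chilling (finishes hour 12); whirlpool (finishes hour 9). The latest of these is hour 12, so packaging runs hour 12 to 12 + 2 = hour 14.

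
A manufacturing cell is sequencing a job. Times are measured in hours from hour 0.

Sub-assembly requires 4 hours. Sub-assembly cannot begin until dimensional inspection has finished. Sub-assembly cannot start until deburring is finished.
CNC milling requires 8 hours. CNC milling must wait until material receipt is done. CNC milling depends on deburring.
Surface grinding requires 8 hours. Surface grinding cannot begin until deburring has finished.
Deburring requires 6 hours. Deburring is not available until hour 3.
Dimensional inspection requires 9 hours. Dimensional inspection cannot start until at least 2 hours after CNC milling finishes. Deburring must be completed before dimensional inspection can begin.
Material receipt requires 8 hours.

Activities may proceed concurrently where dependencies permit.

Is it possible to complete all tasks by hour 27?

No

Deburring waits on its own release at hour 3, so it starts at hour 3 and finishes at 3 + 6 = hour 9.
Surface grinding waits on deburring (finishes hour 9), so it starts at hour 9 and finishes at 9 + 8 = hour 17.
Material receipt can start immediately at hour 0; it finishes at hour 8.
For CNC milling: material receipt (finishes hour 8); deburring (finishes hour 9). Taking the maximum gives a start of hour 9, and it finishes at 9 + 8 = hour 17.
Dimensional inspection needs all of CNC milling (finishes hour 17, plus 2-hour gap → hour 19); deburring (finishes hour 9). That puts its earliest start at hour 19; it finishes at 19 + 9 = hour 28.
For sub-assembly: dimensional inspection (finishes hour 28); deburring (finishes hour 9). Taking the maximum gives a start of hour 28, and it finishes at 28 + 4 = hour 32.
The earliest everything can be done is hour 32, which is after the deadline of 27, so it is not possible.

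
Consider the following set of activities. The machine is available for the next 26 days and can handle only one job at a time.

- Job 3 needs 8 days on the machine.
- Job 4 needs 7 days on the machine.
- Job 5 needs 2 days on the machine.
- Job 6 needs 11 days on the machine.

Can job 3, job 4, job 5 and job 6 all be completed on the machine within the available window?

No

Running back to back, the jobs need 8 + 7 + 2 + 11 = 28 days on the machine.
Since 28 > 26, they cannot all fit.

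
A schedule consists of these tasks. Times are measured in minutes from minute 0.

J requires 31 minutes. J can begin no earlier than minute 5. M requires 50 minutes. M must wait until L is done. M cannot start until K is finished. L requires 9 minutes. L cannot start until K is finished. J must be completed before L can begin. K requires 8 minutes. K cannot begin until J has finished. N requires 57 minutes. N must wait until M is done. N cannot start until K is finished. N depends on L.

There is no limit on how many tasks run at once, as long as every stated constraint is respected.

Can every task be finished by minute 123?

After its own release at minute 5, J can start at minute 5 and finishes at minute 36.
K waits on J (finishes minute 36), so it starts at minute 36 and finishes at 36 + 8 = minute 44.
L needs all of K (finishes minute 44); J (finishes minute 36). That puts its earliest start at minute 44; it finishes at 44 + 9 = minute 53.
M needs all of L (finishes minute 53); K (finishes minute 44). That puts its earliest start at minute 53; it finishes at 53 + 50 = minute 103.
N cannot start until M (finishes minute 103); K (finishes minute 44); L (finishes minute 53). The controlling bound is minute 103, so N finishes at 103 + 57 = minute 160.
The earliest everything can be done is minute 160, which is after the deadline of 123, so it is not possible.

No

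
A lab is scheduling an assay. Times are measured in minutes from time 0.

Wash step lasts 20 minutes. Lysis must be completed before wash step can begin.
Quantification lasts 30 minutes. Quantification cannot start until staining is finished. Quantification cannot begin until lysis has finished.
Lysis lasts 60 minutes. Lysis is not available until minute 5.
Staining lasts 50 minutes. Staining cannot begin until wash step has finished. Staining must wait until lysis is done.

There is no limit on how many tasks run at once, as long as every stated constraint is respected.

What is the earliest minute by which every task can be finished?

Lysis waits on its own release at minute 5, so it starts at minute 5 and finishes at 5 + 60 = minute 65.
After lysis (finishes minute 65), wash step can start at minute 65 and finishes at minute 85.
Staining cannot start until wash step (finishes minute 85); lysis (finishes minute 65). The controlling bound is minute 85, so staining finishes at 85 + 50 = minute 135.
For quantification: staining (finishes minute 135); lysis (finishes minute 65). Taking the maximum gives a start of minute 135, and it finishes at 135 + 30 = minute 165.
All tasks are finished once the last one completes. Finish times: Lysis at 65, Wash step at 85, Staining at 135, Quantification at 165. The latest is minute 165.

165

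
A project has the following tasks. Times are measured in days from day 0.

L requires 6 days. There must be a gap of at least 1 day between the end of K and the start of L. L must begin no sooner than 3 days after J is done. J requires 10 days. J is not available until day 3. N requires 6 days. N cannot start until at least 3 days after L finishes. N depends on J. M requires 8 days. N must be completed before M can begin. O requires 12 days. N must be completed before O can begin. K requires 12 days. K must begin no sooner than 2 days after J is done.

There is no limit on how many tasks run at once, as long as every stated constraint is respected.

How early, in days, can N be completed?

43

J waits on its own release at day 3, so it starts at day 3 and finishes at 3 + 10 = day 13.
After J (finishes day 13, plus 2-day gap → day 15), K can start at day 15 and finishes at day 27.
For L: K (finishes day 27, plus 1-day gap → day 28); J (finishes day 13, plus 3-day gap → day 16). Taking the maximum gives a start of day 28, and it finishes at 28 + 6 = day 34.
For N: L (finishes day 34, plus 3-day gap → day 37); J (finishes day 13). Taking the maximum gives a start of day 37, and it finishes at 37 + 6 = day 43.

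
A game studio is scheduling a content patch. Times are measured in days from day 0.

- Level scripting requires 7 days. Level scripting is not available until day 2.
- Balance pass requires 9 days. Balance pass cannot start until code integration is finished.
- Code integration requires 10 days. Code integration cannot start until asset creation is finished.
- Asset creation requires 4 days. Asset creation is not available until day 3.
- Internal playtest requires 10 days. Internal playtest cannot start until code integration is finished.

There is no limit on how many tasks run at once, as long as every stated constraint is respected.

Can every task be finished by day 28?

Yes

Level scripting cannot begin until its own release at day 2. It runs from day 2 to 2 + 7 = day 9.
After its own release at day 3, asset creation can start at day 3 and finishes at day 7.
Code integration cannot begin until asset creation (finishes day 7). It runs from day 7 to 7 + 10 = day 17.
Balance pass waits on code integration (finishes day 17), so it starts at day 17 and finishes at 17 + 9 = day 26.
Internal playtest waits on code integration (finishes day 17), so it starts at day 17 and finishes at 17 + 10 = day 27.
Every task is finished by day 27, which is no later than the deadline of 28, so the schedule is feasible.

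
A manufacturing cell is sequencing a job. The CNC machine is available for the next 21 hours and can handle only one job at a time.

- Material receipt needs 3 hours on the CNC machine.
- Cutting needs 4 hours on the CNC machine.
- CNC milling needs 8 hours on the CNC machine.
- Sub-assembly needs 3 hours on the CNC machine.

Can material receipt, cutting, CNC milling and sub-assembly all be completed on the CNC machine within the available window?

Yes

Running back to back, the jobs need 3 + 4 + 8 + 3 = 18 hours on the CNC machine.
Since 18 ≤ 21, they fit within the window.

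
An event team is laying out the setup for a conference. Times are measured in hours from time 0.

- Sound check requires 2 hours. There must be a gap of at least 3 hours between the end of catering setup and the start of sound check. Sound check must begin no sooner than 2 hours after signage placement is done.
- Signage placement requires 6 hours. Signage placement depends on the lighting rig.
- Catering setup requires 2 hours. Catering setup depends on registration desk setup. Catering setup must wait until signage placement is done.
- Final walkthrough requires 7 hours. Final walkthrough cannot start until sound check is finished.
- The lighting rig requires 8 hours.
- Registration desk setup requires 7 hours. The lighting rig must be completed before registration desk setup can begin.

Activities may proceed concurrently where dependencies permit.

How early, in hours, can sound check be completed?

The lighting rig can start immediately at hour 0; it finishes at hour 8.
After the lighting rig (finishes hour 8), signage placement can start at hour 8 and finishes at hour 14.
Registration desk setup waits on the lighting rig (finishes hour 8), so it starts at hour 8 and finishes at 8 + 7 = hour 15.
For catering setup: registration desk setup (finishes hour 15); signage placement (finishes hour 14). Taking the maximum gives a start of hour 15, and it finishes at 15 + 2 = hour 17.
For sound check: catering setup (finishes hour 17, plus 3-hour gap → hour 20); signage placement (finishes hour 14, plus 2-hour gap → hour 16). Taking the maximum gives a start of hour 20, and it finishes at 20 + 2 = hour 22.

22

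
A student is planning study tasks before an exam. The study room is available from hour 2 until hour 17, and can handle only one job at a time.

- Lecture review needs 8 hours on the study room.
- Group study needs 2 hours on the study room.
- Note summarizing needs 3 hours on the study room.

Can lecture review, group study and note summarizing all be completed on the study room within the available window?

Yes

The study room window is 17 − 2 = 15 hours.
Running back to back, the jobs need 8 + 2 + 3 = 13 hours on the study room.
Since 13 ≤ 15, they fit within the window.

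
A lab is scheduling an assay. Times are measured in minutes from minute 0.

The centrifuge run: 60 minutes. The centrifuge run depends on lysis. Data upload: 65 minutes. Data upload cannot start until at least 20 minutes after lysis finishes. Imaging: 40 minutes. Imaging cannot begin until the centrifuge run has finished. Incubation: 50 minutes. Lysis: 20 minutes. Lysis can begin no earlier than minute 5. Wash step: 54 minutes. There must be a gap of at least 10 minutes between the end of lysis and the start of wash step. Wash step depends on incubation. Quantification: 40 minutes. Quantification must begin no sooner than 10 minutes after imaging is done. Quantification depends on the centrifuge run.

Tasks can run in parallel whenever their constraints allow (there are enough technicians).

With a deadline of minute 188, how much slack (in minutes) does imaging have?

13

After its own release at minute 5, lysis can start at minute 5 and finishes at minute 25.
After lysis (finishes minute 25), the centrifuge run can start at minute 25 and finishes at minute 85.
After the centrifuge run (finishes minute 85), imaging can start at minute 85 and finishes at minute 125.

Working backward from the deadline:
Nothing follows quantification; the deadline of minute 188 is its only limit. It must start by 188 − 40 = minute 148.
Since quantification (must start by minute 148, minus 10-minute gap → minute 138) depends on it, imaging must finish by minute 138. Backing off its 40-minute duration gives a latest start of minute 98.
So imaging can start as early as minute 85 and as late as minute 98, giving 98 − 85 = 13 minutes of slack.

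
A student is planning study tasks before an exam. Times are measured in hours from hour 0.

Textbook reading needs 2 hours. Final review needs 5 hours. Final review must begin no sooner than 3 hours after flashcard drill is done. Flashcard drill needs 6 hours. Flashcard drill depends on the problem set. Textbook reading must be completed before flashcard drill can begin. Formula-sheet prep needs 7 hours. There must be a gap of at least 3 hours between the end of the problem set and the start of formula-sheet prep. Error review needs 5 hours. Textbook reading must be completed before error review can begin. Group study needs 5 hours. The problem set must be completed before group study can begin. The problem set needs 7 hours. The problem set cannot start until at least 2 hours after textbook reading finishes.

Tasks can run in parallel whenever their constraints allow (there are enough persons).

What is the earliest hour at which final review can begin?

20

Nothing blocks textbook reading, so it runs from hour 0 to hour 2.
The problem set cannot begin until textbook reading (finishes hour 2, plus 2-hour gap → hour 4). It runs from hour 4 to 4 + 7 = hour 11.
Flashcard drill cannot start until the problem set (finishes hour 11); textbook reading (finishes hour 2). The controlling bound is hour 11, so flashcard drill finishes at 11 + 6 = hour 17.
Final review waits on flashcard drill (finishes hour 17, plus 3-hour gap → hour 20), so the earliest it can start is hour 20.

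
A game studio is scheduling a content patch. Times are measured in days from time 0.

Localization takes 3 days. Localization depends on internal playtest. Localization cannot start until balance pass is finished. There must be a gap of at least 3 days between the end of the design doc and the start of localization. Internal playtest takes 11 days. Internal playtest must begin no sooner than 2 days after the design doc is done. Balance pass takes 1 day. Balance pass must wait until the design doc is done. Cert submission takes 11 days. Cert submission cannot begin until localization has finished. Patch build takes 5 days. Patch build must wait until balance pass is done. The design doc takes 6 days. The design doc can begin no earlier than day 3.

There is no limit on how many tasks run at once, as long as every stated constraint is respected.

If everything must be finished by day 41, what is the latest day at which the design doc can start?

8

To finish by day 41, cert submission (duration 11) must start no later than day 30.
Localization has to be done before cert submission (must start by day 30). That means finishing by day 30, i.e. starting by 30 − 3 = day 27.
Internal playtest feeds into localization (must start by day 27); so internal playtest must finish by day 27 and therefore start by day 16.
Patch build must finish by day 41; it takes 5 days, so it must start by 41 − 5 = day 36.
For balance pass: localization (must start by day 27); patch build (must start by day 36). The most restrictive is day 27; with a 1-day duration, balance pass must start by day 26.
The design doc must finish in time for internal playtest (must start by day 16, minus 2-day gap → day 14); balance pass (must start by day 26); localization (must start by day 27, minus 3-day gap → day 24). The tightest is day 14, so the design doc must start by 14 − 6 = day 8.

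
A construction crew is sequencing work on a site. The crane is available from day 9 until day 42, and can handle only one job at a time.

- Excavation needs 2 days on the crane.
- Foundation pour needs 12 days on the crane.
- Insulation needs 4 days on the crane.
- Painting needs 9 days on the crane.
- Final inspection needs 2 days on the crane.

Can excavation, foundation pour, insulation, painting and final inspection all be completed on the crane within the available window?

Yes

The crane window is 42 − 9 = 33 days.
Running back to back, the jobs need 2 + 12 + 4 + 9 + 2 = 29 days on the crane.
Since 29 ≤ 33, they fit within the window.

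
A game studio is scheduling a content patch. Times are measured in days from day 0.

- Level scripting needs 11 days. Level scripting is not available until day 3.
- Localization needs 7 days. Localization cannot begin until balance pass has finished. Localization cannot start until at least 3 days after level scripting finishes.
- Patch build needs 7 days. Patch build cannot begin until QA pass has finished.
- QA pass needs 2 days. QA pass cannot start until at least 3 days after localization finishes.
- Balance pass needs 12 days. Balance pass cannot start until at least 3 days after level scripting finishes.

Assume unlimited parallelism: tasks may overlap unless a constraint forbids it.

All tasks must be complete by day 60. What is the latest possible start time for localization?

Nothing follows patch build; the deadline of day 60 is its only limit. It must start by 60 − 7 = day 53.
QA pass feeds into patch build (must start by day 53); so QA pass must finish by day 53 and therefore start by day 51.
Localization feeds into QA pass (must start by day 51, minus 3-day gap → day 48); so localization must finish by day 48 and therefore start by day 41.

41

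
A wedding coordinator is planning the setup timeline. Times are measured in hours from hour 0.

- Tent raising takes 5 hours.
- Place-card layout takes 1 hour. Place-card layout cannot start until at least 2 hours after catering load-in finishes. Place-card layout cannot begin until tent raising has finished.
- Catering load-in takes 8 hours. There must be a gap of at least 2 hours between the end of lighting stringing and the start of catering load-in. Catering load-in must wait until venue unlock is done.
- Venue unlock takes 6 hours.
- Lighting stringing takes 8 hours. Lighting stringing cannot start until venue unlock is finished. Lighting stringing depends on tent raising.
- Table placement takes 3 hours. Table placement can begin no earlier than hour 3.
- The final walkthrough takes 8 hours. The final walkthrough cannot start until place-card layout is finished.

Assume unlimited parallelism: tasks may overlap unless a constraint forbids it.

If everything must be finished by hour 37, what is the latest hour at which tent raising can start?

3

The final walkthrough must finish by hour 37; it takes 8 hours, so it must start by 37 − 8 = hour 29.
Place-card layout has to be done before the final walkthrough (must start by hour 29). That means finishing by hour 29, i.e. starting by 29 − 1 = hour 28.
Catering load-in feeds into place-card layout (must start by hour 28, minus 2-hour gap → hour 26); so catering load-in must finish by hour 26 and therefore start by hour 18.
Lighting stringing has to be done before catering load-in (must start by hour 18, minus 2-hour gap → hour 16). That means finishing by hour 16, i.e. starting by 16 − 8 = hour 8.
Tent raising has several dependents: lighting stringing (must start by hour 8); place-card layout (must start by hour 28). The earliest of those limits is hour 8, so tent raising must start by 8 − 5 = hour 3.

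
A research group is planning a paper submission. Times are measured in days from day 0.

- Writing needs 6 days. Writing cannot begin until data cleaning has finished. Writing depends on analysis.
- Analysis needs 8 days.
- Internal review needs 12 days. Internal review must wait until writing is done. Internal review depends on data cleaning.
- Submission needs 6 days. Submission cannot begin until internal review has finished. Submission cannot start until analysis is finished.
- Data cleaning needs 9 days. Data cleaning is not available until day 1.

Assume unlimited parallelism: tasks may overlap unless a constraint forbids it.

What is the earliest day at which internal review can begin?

Analysis has no prerequisites, so it starts at day 0 and finishes at day 8.
After its own release at day 1, data cleaning can start at day 1 and finishes at day 10.
Writing cannot start until data cleaning (finishes day 10); analysis (finishes day 8). The controlling bound is day 10, so writing finishes at 10 + 6 = day 16.
Internal review waits on writing (finishes day 16); data cleaning (finishes day 10). The latest of these is day 16, which is the earliest internal review can start.

16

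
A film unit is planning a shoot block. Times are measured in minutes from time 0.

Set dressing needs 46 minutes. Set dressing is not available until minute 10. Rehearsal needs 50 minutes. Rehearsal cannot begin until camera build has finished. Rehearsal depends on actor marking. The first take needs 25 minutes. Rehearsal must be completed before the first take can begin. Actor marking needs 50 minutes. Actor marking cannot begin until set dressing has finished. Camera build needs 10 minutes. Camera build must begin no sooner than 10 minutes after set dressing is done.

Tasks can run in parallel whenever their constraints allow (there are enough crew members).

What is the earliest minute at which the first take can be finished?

181

After its own release at minute 10, set dressing can start at minute 10 and finishes at minute 56.
After set dressing (finishes minute 56), actor marking can start at minute 56 and finishes at minute 106.
After set dressing (finishes minute 56, plus 10-minute gap → minute 66), camera build can start at minute 66 and finishes at minute 76.
Rehearsal has to wait for camera build (finishes minute 76); actor marking (finishes minute 106). The latest of these is minute 106, so rehearsal runs minute 106 to 106 + 50 = minute 156.
After rehearsal (finishes minute 156), the first take can start at minute 156 and finishes at minute 181.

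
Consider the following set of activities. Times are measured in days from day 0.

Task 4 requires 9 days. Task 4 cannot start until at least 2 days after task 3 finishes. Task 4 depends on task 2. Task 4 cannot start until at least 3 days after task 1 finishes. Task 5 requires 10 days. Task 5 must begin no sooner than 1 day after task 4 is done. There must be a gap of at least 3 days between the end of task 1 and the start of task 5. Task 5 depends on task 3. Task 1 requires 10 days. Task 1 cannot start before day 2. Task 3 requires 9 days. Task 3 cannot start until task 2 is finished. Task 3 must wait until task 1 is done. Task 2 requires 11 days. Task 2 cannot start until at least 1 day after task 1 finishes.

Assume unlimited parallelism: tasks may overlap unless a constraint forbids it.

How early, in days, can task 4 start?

After its own release at day 2, task 1 can start at day 2 and finishes at day 12.
Task 2 waits on task 1 (finishes day 12, plus 1-day gap → day 13), so it starts at day 13 and finishes at 13 + 11 = day 24.
Task 3 has to wait for task 2 (finishes day 24); task 1 (finishes day 12). The latest of these is day 24, so task 3 runs day 24 to 24 + 9 = day 33.
Task 4 waits on task 3 (finishes day 33, plus 2-day gap → day 35); task 2 (finishes day 24); task 1 (finishes day 12, plus 3-day gap → day 15). The latest of these is day 35, which is the earliest task 4 can start.

35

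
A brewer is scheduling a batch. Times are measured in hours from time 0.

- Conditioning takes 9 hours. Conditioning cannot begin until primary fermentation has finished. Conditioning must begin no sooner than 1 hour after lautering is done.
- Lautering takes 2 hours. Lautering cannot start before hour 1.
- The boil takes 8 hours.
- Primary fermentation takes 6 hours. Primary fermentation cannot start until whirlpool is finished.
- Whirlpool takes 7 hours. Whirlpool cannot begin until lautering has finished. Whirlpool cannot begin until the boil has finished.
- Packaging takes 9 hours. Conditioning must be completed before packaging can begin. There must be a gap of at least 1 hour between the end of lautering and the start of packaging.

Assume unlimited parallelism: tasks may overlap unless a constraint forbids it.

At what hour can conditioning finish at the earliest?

30

The boil has no prerequisites, so it starts at hour 0 and finishes at hour 8.
Lautering waits on its own release at hour 1, so it starts at hour 1 and finishes at 1 + 2 = hour 3.
Whirlpool cannot start until lautering (finishes hour 3); the boil (finishes hour 8). The controlling bound is hour 8, so whirlpool finishes at 8 + 7 = hour 15.
Primary fermentation cannot begin until whirlpool (finishes hour 15). It runs from hour 15 to 15 + 6 = hour 21.
Conditioning has to wait for primary fermentation (finishes hour 21); lautering (finishes hour 3, plus 1-hour gap → hour 4). The latest of these is hour 21, so conditioning runs hour 21 to 21 + 9 = hour 30.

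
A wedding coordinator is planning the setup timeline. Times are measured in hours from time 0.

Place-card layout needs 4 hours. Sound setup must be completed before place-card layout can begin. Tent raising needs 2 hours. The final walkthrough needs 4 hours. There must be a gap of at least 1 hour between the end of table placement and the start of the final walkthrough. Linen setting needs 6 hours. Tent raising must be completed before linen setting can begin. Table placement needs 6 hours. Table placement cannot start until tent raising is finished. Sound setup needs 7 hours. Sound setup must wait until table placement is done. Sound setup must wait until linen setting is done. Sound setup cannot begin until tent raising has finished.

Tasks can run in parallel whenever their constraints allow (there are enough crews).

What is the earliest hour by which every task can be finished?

19

Tent raising can start immediately at hour 0; it finishes at hour 2.
Linen setting cannot begin until tent raising (finishes hour 2). It runs from hour 2 to 2 + 6 = hour 8.
After tent raising (finishes hour 2), table placement can start at hour 2 and finishes at hour 8.
After table placement (finishes hour 8, plus 1-hour gap → hour 9), the final walkthrough can start at hour 9 and finishes at hour 13.
Sound setup needs all of table placement (finishes hour 8); linen setting (finishes hour 8); tent raising (finishes hour 2). That puts its earliest start at hour 8; it finishes at 8 + 7 = hour 15.
After sound setup (finishes hour 15), place-card layout can start at hour 15 and finishes at hour 19.
All tasks are finished once the last one completes. Finish times: Tent raising at 2, Table placement at 8, Linen setting at 8, Sound setup at 15, Place-card layout at 19, The final walkthrough at 13. The latest is hour 19.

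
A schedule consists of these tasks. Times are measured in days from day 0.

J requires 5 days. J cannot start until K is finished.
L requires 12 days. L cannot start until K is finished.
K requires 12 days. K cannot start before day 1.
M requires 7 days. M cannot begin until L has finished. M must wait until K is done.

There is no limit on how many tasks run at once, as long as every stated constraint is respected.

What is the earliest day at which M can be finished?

32

K cannot begin until its own release at day 1. It runs from day 1 to 1 + 12 = day 13.
L waits on K (finishes day 13), so it starts at day 13 and finishes at 13 + 12 = day 25.
M needs all of L (finishes day 25); K (finishes day 13). That puts its earliest start at day 25; it finishes at 25 + 7 = day 32.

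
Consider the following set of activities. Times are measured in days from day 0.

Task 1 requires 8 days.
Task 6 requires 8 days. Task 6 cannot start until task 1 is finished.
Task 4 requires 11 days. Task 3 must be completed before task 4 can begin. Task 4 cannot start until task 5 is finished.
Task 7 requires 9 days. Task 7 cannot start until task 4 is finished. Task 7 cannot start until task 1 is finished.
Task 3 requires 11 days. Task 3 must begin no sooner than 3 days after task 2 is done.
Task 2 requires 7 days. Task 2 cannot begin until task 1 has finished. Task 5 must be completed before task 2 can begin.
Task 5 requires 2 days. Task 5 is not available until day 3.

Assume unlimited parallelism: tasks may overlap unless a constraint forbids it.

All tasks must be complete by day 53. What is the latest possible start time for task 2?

Nothing follows task 7; the deadline of day 53 is its only limit. It must start by 53 − 9 = day 44.
Task 4 feeds into task 7 (must start by day 44); so task 4 must finish by day 44 and therefore start by day 33.
Task 3 has to be done before task 4 (must start by day 33). That means finishing by day 33, i.e. starting by 33 − 11 = day 22.
Task 2 feeds into task 3 (must start by day 22, minus 3-day gap → day 19); so task 2 must finish by day 19 and therefore start by day 12.

12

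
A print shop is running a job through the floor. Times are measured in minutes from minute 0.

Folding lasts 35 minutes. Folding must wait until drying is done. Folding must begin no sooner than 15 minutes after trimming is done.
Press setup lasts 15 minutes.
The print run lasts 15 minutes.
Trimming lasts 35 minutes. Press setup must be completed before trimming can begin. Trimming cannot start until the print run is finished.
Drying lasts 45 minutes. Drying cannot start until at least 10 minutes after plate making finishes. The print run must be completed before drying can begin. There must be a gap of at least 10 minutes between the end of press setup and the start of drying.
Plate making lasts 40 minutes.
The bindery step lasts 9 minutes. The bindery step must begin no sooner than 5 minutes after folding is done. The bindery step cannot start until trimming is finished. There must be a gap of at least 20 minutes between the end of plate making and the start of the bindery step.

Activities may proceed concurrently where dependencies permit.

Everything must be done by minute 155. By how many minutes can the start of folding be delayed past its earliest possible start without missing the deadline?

Nothing blocks the print run, so it runs from minute 0 to minute 15.
Press setup has no prerequisites, so it starts at minute 0 and finishes at minute 15.
Trimming needs all of press setup (finishes minute 15); the print run (finishes minute 15). That puts its earliest start at minute 15; it finishes at 15 + 35 = minute 50.
Nothing blocks plate making, so it runs from minute 0 to minute 40.
Drying needs all of plate making (finishes minute 40, plus 10-minute gap → minute 50); the print run (finishes minute 15); press setup (finishes minute 15, plus 10-minute gap → minute 25). That puts its earliest start at minute 50; it finishes at 50 + 45 = minute 95.
Folding cannot start until drying (finishes minute 95); trimming (finishes minute 50, plus 15-minute gap → minute 65). The controlling bound is minute 95, so folding finishes at 95 + 35 = minute 130.

Working backward from the deadline:
The bindery step must finish by minute 155; it takes 9 minutes, so it must start by 155 − 9 = minute 146.
Folding must finish before the bindery step (must start by minute 146, minus 5-minute gap → minute 141). With a 35-minute duration, folding must start by 141 − 35 = minute 106.
So folding can start as early as minute 95 and as late as minute 106, giving 106 − 95 = 11 minutes of slack.

11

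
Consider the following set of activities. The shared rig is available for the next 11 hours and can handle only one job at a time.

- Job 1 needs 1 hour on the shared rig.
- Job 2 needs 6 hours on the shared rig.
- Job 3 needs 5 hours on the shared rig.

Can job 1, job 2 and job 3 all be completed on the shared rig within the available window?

Running back to back, the jobs need 1 + 6 + 5 = 12 hours on the shared rig.
Since 12 > 11, they cannot all fit.

No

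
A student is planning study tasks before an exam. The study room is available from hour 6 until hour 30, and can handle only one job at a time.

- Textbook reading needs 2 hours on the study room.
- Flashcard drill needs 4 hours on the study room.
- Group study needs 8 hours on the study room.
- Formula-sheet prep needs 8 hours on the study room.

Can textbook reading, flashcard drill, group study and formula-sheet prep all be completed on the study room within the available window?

Yes

The study room window is 30 − 6 = 24 hours.
Running back to back, the jobs need 2 + 4 + 8 + 8 = 22 hours on the study room.
Since 22 ≤ 24, they fit within the window.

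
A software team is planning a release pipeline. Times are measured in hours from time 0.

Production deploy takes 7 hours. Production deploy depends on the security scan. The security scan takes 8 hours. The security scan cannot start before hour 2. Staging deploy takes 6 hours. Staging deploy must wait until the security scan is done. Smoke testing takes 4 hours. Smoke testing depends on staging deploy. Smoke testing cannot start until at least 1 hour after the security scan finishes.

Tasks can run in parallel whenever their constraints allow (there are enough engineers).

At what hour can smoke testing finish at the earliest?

After its own release at hour 2, the security scan can start at hour 2 and finishes at hour 10.
Staging deploy cannot begin until the security scan (finishes hour 10). It runs from hour 10 to 10 + 6 = hour 16.
For smoke testing: staging deploy (finishes hour 16); the security scan (finishes hour 10, plus 1-hour gap → hour 11). Taking the maximum gives a start of hour 16, and it finishes at 16 + 4 = hour 20.

20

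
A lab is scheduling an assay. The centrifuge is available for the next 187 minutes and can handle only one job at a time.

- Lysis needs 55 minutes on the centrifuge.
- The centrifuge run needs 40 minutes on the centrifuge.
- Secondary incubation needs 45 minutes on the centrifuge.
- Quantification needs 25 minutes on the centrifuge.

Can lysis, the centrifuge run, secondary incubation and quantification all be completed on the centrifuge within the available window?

Running back to back, the jobs need 55 + 40 + 45 + 25 = 165 minutes on the centrifuge.
Since 165 ≤ 187, they fit within the window.

Yes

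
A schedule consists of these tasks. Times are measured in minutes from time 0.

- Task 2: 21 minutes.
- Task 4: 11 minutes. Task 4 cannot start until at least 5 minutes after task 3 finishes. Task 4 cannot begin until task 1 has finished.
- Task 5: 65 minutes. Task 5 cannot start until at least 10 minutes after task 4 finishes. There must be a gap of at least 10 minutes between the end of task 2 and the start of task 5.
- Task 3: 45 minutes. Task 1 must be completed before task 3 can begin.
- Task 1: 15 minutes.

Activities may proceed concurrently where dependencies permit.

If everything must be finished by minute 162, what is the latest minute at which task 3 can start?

26

Task 5 has no dependents, so it just needs to finish by minute 162. Starting by 162 − 65 = minute 97 achieves that.
Task 4 has to be done before task 5 (must start by minute 97, minus 10-minute gap → minute 87). That means finishing by minute 87, i.e. starting by 87 − 11 = minute 76.
Since task 4 (must start by minute 76, minus 5-minute gap → minute 71) depends on it, task 3 must finish by minute 71. Backing off its 45-minute duration gives a latest start of minute 26.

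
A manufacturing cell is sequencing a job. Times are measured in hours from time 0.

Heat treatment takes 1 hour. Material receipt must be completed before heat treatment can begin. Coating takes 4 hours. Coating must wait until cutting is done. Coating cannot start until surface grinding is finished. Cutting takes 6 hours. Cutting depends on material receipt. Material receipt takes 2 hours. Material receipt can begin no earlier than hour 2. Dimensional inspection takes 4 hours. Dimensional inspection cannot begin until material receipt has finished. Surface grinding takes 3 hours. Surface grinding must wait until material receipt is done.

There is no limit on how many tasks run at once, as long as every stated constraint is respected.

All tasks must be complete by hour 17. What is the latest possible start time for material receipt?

5

To finish by hour 17, coating (duration 4) must start no later than hour 13.
Since coating (must start by hour 13) depends on it, cutting must finish by hour 13. Backing off its 6-hour duration gives a latest start of hour 7.
To finish by hour 17, heat treatment (duration 1) must start no later than hour 16.
Since coating (must start by hour 13) depends on it, surface grinding must finish by hour 13. Backing off its 3-hour duration gives a latest start of hour 10.
Dimensional inspection must finish by hour 17; it takes 4 hours, so it must start by 17 − 4 = hour 13.
Material receipt has several dependents: cutting (must start by hour 7); heat treatment (must start by hour 16); surface grinding (must start by hour 10); dimensional inspection (must start by hour 13). The earliest of those limits is hour 7, so material receipt must start by 7 − 2 = hour 5.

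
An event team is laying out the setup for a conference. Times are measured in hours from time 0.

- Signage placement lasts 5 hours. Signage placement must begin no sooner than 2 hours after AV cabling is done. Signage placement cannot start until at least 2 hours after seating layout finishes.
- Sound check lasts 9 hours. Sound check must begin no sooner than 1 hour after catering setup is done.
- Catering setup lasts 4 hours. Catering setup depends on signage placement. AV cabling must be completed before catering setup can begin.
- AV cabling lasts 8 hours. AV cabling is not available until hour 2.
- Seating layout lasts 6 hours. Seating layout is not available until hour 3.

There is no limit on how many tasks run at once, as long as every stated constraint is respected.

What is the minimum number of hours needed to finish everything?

31

Seating layout cannot begin until its own release at hour 3. It runs from hour 3 to 3 + 6 = hour 9.
AV cabling waits on its own release at hour 2, so it starts at hour 2 and finishes at 2 + 8 = hour 10.
For signage placement: AV cabling (finishes hour 10, plus 2-hour gap → hour 12); seating layout (finishes hour 9, plus 2-hour gap → hour 11). Taking the maximum gives a start of hour 12, and it finishes at 12 + 5 = hour 17.
Catering setup has to wait for signage placement (finishes hour 17); AV cabling (finishes hour 10). The latest of these is hour 17, so catering setup runs hour 17 to 17 + 4 = hour 21.
Sound check waits on catering setup (finishes hour 21, plus 1-hour gap → hour 22), so it starts at hour 22 and finishes at 22 + 9 = hour 31.
All tasks are finished once the last one completes. Finish times: AV cabling at 10, Seating layout at 9, Signage placement at 17, Catering setup at 21, Sound check at 31. The latest is hour 31.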